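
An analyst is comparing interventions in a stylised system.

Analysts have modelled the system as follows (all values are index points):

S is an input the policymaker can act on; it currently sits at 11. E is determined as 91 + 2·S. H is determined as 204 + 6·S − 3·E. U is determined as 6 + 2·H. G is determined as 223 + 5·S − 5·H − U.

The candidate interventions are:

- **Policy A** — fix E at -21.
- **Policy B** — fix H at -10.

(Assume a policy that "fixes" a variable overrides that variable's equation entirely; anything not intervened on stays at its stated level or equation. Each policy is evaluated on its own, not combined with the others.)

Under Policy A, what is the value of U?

672

Policy A (E := -21):
  S = 11
  E = -21
  H = 204 + 6·11 − 3·(-21) = 333
  U = 6 + 2·333 = 672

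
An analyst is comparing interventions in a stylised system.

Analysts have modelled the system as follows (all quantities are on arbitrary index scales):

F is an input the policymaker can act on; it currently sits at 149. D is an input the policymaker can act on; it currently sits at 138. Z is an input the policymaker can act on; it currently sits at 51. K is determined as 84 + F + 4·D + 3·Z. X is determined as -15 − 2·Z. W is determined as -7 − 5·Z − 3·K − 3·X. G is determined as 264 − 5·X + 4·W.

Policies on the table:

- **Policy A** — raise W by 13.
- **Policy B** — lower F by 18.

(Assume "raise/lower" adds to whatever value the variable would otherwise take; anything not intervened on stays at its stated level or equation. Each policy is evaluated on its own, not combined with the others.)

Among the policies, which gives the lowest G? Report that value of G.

-9999

Policy A (W + 13):
  F = 149
  D = 138
  Z = 51
  K = 84 + 149 + 4·138 + 3·51 = 938
  X = -15 − 2·51 = -117
  W = -7 − 5·51 − 3·938 − 3·(-117) (+13 from intervention) = -2712
  G = 264 − 5·(-117) + 4·(-2712) = -9999
Policy B (F − 18):
  F = 149 − 18 = 131
  D = 138
  Z = 51
  K = 84 + 131 + 4·138 + 3·51 = 920
  X = -15 − 2·51 = -117
  W = -7 − 5·51 − 3·920 − 3·(-117) = -2671
  G = 264 − 5·(-117) + 4·(-2671) = -9835
Comparing — Policy A: G=-9999, Policy B: G=-9835. Lowest is -9999 (Policy A).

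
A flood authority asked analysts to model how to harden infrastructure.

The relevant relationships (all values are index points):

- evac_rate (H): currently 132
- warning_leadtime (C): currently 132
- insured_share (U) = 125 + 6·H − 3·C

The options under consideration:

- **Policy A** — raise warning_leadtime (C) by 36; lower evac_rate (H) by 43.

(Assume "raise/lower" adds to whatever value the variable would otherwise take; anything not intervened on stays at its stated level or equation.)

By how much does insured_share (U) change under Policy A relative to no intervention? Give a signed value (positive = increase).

Baseline:
  H = 132
  C = 132
  U = 125 + 6·132 − 3·132 = 521
Policy A (C + 36, H − 43):
  H = 132 − 43 = 89
  C = 132 + 36 = 168
  U = 125 + 6·89 − 3·168 = 155
Change in U: 155 − 521 = -366

-366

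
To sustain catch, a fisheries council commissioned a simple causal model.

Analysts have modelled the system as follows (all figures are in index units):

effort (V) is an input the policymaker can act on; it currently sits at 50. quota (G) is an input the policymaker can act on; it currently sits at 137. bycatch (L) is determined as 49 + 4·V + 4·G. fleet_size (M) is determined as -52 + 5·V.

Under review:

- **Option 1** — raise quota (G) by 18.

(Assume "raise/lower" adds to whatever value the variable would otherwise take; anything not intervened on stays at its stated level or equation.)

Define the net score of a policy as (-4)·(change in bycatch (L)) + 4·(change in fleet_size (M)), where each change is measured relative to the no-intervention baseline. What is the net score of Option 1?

Baseline:
  V = 50
  G = 137
  L = 49 + 4·50 + 4·137 = 797
  M = -52 + 5·50 = 198
Option 1 (G + 18):
  V = 50
  G = 137 + 18 = 155
  L = 49 + 4·50 + 4·155 = 869
  M = -52 + 5·50 = 198
ΔL = 869 − 797 = 72; ΔM = 198 − 198 = 0
Score = (-4)·72 + 4·0 = -288

-288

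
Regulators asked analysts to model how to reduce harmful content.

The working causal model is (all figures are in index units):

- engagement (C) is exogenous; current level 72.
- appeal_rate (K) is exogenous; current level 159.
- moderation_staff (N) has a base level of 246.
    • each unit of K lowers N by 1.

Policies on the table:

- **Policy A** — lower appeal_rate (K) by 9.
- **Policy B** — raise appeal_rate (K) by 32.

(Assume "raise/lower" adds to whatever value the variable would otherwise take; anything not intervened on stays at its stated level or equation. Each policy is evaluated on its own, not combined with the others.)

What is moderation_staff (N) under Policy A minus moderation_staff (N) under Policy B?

41

Policy A (K − 9):
  K = 159 − 9 = 150
  N = 246 − 150 = 96
Policy B (K + 32):
  K = 159 + 32 = 191
  N = 246 − 191 = 55
N: 96 − 55 = 41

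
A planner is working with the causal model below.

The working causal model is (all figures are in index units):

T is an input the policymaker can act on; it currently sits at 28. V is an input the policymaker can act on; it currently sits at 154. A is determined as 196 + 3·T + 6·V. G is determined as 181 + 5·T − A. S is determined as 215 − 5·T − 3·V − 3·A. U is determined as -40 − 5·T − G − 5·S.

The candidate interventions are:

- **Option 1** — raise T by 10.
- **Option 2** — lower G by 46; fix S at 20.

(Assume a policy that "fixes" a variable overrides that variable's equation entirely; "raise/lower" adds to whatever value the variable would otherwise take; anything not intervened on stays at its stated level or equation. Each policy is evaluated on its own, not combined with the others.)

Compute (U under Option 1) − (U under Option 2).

20679

Option 1 (T + 10):
  T = 28 + 10 = 38
  V = 154
  A = 196 + 3·38 + 6·154 = 1234
  G = 181 + 5·38 − 1234 = -863
  S = 215 − 5·38 − 3·154 − 3·1234 = -4139
  U = -40 − 5·38 − (-863) − 5·(-4139) = 21328
Option 2 (G − 46, S := 20):
  T = 28
  V = 154
  A = 196 + 3·28 + 6·154 = 1204
  G = 181 + 5·28 − 1204 (−46 from intervention) = -929
  S = 20
  U = -40 − 5·28 − (-929) − 5·20 = 649
U: 21328 − 649 = 20679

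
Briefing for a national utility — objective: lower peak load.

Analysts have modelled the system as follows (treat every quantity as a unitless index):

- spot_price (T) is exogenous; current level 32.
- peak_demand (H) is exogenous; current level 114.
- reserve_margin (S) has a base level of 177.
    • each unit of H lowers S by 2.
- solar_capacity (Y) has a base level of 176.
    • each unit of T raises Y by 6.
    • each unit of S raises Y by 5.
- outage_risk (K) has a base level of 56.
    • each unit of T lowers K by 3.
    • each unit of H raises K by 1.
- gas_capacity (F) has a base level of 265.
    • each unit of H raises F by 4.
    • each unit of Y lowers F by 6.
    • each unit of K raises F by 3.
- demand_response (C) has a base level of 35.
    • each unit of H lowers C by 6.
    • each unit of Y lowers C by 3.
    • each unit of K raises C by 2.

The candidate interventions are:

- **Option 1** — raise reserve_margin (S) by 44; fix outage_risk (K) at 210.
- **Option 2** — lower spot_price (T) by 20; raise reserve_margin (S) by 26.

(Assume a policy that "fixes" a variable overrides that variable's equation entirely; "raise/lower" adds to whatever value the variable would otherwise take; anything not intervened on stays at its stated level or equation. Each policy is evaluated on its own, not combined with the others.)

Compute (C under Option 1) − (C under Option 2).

-478

Option 1 (S + 44, K := 210):
  T = 32
  H = 114
  S = 177 − 2·114 (+44 from intervention) = -7
  Y = 176 + 6·32 + 5·(-7) = 333
  K = 210
  C = 35 − 6·114 − 3·333 + 2·210 = -1228
Option 2 (T − 20, S + 26):
  T = 32 − 20 = 12
  H = 114
  S = 177 − 2·114 (+26 from intervention) = -25
  Y = 176 + 6·12 + 5·(-25) = 123
  K = 56 − 3·12 + 114 = 134
  C = 35 − 6·114 − 3·123 + 2·134 = -750
C: -1228 − (-750) = -478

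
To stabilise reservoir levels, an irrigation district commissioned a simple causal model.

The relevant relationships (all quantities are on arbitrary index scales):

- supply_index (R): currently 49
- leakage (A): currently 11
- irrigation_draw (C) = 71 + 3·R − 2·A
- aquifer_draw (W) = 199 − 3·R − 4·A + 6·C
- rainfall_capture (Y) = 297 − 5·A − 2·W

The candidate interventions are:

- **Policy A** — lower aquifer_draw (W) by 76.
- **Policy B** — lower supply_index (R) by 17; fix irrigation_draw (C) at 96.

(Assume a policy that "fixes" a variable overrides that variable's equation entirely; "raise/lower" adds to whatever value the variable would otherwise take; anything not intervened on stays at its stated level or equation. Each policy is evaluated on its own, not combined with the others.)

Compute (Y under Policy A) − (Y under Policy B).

-946

Policy A (W − 76):
  R = 49
  A = 11
  C = 71 + 3·49 − 2·11 = 196
  W = 199 − 3·49 − 4·11 + 6·196 (−76 from intervention) = 1108
  Y = 297 − 5·11 − 2·1108 = -1974
Policy B (R − 17, C := 96):
  R = 49 − 17 = 32
  A = 11
  C = 96
  W = 199 − 3·32 − 4·11 + 6·96 = 635
  Y = 297 − 5·11 − 2·635 = -1028
Y: -1974 − (-1028) = -946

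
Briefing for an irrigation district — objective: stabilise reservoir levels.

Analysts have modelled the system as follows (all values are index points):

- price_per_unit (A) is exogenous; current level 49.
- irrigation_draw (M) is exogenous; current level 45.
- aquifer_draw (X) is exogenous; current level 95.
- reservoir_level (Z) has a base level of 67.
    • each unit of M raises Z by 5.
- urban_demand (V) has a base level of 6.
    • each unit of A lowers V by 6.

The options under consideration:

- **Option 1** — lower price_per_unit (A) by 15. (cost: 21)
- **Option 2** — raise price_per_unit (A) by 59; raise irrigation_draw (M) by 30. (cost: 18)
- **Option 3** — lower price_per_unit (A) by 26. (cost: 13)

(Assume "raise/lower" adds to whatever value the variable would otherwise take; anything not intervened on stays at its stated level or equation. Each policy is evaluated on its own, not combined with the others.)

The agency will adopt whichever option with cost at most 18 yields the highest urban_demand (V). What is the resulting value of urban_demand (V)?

-132

Option 2 (A + 59, M + 30):
  A = 49 + 59 = 108
  V = 6 − 6·108 = -642
Option 3 (A − 26):
  A = 49 − 26 = 23
  V = 6 − 6·23 = -132
Comparing — Option 2: V=-642, Option 3: V=-132. Highest is -132 (Option 3).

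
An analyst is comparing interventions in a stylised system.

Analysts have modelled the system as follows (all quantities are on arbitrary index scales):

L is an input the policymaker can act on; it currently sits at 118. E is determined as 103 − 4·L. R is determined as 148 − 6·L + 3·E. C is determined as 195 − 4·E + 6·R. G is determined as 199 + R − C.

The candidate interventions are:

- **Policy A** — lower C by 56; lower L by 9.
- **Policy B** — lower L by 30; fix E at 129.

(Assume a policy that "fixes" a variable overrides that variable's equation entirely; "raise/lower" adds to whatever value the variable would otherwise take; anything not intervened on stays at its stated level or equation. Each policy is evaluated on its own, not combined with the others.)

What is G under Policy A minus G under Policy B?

Policy A (C − 56, L − 9):
  L = 118 − 9 = 109
  E = 103 − 4·109 = -333
  R = 148 − 6·109 + 3·(-333) = -1505
  C = 195 − 4·(-333) + 6·(-1505) (−56 from intervention) = -7559
  G = 199 + (-1505) − (-7559) = 6253
Policy B (L − 30, E := 129):
  L = 118 − 30 = 88
  E = 129
  R = 148 − 6·88 + 3·129 = 7
  C = 195 − 4·129 + 6·7 = -279
  G = 199 + 7 − (-279) = 485
G: 6253 − 485 = 5768

5768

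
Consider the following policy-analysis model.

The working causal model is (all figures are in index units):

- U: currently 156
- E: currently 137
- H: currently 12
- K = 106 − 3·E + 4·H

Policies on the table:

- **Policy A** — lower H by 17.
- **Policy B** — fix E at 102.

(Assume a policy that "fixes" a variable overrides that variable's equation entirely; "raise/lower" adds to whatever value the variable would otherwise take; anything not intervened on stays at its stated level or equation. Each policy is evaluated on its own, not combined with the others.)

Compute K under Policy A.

-325

Policy A (H − 17):
  E = 137
  H = 12 − 17 = -5
  K = 106 − 3·137 + 4·(-5) = -325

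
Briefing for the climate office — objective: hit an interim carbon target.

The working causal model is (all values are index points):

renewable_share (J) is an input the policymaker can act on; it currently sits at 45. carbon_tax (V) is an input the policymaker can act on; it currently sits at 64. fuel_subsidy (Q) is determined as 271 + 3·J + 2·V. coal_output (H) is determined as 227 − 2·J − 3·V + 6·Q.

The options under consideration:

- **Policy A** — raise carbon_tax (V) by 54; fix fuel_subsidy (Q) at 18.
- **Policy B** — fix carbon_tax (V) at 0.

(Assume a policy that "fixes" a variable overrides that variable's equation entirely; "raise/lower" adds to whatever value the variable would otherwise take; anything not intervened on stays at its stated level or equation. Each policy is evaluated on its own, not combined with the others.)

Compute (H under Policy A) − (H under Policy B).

Policy A (V + 54, Q := 18):
  J = 45
  V = 64 + 54 = 118
  Q = 18
  H = 227 − 2·45 − 3·118 + 6·18 = -109
Policy B (V := 0):
  J = 45
  V = 0
  Q = 271 + 3·45 + 2·0 = 406
  H = 227 − 2·45 − 3·0 + 6·406 = 2573
H: -109 − 2573 = -2682

-2682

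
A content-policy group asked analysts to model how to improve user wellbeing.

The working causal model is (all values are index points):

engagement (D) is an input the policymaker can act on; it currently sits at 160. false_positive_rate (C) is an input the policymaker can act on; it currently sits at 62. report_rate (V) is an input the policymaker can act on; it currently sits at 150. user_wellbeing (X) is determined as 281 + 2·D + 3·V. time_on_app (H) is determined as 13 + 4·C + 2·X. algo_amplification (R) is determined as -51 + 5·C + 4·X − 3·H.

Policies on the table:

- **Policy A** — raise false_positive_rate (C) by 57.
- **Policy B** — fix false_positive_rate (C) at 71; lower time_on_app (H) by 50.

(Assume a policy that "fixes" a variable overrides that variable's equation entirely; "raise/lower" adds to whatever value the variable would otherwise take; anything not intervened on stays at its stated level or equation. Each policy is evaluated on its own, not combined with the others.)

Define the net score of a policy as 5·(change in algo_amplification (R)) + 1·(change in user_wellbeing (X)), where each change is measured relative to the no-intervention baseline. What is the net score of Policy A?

-1995

Baseline:
  D = 160
  C = 62
  V = 150
  X = 281 + 2·160 + 3·150 = 1051
  H = 13 + 4·62 + 2·1051 = 2363
  R = -51 + 5·62 + 4·1051 − 3·2363 = -2626
Policy A (C + 57):
  D = 160
  C = 62 + 57 = 119
  V = 150
  X = 281 + 2·160 + 3·150 = 1051
  H = 13 + 4·119 + 2·1051 = 2591
  R = -51 + 5·119 + 4·1051 − 3·2591 = -3025
ΔR = -3025 − (-2626) = -399; ΔX = 1051 − 1051 = 0
Score = 5·(-399) + 1·0 = -1995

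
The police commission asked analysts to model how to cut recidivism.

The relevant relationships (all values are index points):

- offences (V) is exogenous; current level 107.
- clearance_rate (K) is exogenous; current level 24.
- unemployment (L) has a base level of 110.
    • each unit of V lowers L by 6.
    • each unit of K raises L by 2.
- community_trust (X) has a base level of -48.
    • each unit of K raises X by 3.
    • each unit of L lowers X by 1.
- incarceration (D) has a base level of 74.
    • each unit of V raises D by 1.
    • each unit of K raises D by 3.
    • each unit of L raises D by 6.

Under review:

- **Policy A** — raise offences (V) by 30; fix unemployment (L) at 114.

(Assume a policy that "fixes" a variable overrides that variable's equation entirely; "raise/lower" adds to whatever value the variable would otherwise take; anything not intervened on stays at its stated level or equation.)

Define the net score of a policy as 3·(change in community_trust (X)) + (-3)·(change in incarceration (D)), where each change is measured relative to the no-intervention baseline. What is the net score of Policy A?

Baseline:
  V = 107
  K = 24
  L = 110 − 6·107 + 2·24 = -484
  X = -48 + 3·24 − (-484) = 508
  D = 74 + 107 + 3·24 + 6·(-484) = -2651
Policy A (V + 30, L := 114):
  V = 107 + 30 = 137
  K = 24
  L = 114
  X = -48 + 3·24 − 114 = -90
  D = 74 + 137 + 3·24 + 6·114 = 967
ΔX = -90 − 508 = -598; ΔD = 967 − (-2651) = 3618
Score = 3·(-598) + (-3)·3618 = -12648

-12648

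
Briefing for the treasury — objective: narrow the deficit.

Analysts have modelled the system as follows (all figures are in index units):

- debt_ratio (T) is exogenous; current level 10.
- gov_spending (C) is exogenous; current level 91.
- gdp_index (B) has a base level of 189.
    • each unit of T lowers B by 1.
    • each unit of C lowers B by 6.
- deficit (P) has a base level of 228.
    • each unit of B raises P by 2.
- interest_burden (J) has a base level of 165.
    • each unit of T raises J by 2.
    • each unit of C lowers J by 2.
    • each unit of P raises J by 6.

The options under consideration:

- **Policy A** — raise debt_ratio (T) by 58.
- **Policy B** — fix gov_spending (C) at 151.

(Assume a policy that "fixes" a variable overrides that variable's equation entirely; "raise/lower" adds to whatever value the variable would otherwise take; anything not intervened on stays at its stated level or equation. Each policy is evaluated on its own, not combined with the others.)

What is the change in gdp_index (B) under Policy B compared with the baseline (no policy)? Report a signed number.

Baseline:
  T = 10
  C = 91
  B = 189 − 10 − 6·91 = -367
Policy B (C := 151):
  T = 10
  C = 151
  B = 189 − 10 − 6·151 = -727
Change in B: -727 − (-367) = -360

-360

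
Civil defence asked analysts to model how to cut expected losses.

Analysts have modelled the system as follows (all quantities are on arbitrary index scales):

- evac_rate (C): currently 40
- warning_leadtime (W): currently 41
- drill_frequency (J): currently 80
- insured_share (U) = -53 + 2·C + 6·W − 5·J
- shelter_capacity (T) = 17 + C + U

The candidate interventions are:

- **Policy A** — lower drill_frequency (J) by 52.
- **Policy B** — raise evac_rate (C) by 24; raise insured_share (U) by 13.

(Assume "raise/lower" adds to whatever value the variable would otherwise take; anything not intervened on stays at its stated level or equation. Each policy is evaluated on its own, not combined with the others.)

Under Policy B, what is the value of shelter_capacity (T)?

Policy B (C + 24, U + 13):
  C = 40 + 24 = 64
  W = 41
  J = 80
  U = -53 + 2·64 + 6·41 − 5·80 (+13 from intervention) = -66
  T = 17 + 64 + (-66) = 15

15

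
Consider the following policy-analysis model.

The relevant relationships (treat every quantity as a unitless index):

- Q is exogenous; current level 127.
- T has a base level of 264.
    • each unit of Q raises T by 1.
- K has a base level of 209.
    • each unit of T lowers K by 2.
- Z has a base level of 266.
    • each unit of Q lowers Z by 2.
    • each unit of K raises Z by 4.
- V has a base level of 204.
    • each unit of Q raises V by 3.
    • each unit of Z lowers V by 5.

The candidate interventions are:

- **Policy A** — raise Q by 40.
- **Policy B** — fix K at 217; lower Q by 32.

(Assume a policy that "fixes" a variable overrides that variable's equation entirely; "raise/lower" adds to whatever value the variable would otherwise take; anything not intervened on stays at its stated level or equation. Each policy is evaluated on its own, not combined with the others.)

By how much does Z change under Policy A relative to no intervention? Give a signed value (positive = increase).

Baseline:
  Q = 127
  T = 264 + 127 = 391
  K = 209 − 2·391 = -573
  Z = 266 − 2·127 + 4·(-573) = -2280
Policy A (Q + 40):
  Q = 127 + 40 = 167
  T = 264 + 167 = 431
  K = 209 − 2·431 = -653
  Z = 266 − 2·167 + 4·(-653) = -2680
Change in Z: -2680 − (-2280) = -400

-400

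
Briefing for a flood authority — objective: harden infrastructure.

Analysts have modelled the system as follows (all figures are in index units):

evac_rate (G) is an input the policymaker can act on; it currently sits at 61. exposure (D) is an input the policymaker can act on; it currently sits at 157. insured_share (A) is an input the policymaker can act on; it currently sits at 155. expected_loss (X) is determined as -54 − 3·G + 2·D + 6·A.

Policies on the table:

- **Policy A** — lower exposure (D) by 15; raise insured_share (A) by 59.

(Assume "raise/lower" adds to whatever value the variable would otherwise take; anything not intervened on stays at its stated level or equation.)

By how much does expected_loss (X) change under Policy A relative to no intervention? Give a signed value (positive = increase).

Baseline:
  G = 61
  D = 157
  A = 155
  X = -54 − 3·61 + 2·157 + 6·155 = 1007
Policy A (D − 15, A + 59):
  G = 61
  D = 157 − 15 = 142
  A = 155 + 59 = 214
  X = -54 − 3·61 + 2·142 + 6·214 = 1331
Change in X: 1331 − 1007 = 324

324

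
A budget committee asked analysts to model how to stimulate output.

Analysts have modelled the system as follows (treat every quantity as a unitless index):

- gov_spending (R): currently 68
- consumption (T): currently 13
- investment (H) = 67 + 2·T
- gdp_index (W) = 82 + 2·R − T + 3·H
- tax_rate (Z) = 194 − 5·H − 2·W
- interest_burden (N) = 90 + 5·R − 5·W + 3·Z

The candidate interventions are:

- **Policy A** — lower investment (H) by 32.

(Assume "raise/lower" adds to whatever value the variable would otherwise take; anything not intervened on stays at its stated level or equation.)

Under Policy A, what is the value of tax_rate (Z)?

Policy A (H − 32):
  R = 68
  T = 13
  H = 67 + 2·13 (−32 from intervention) = 61
  W = 82 + 2·68 − 13 + 3·61 = 388
  Z = 194 − 5·61 − 2·388 = -887

-887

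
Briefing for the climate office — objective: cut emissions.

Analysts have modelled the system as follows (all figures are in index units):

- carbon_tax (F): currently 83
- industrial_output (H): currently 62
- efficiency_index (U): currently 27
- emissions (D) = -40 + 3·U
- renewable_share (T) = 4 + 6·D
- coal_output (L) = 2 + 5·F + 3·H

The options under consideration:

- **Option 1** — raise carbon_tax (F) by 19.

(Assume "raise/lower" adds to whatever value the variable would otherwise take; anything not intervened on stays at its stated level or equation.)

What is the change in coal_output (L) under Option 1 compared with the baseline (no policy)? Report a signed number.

Baseline:
  F = 83
  H = 62
  L = 2 + 5·83 + 3·62 = 603
Option 1 (F + 19):
  F = 83 + 19 = 102
  H = 62
  L = 2 + 5·102 + 3·62 = 698
Change in L: 698 − 603 = 95

95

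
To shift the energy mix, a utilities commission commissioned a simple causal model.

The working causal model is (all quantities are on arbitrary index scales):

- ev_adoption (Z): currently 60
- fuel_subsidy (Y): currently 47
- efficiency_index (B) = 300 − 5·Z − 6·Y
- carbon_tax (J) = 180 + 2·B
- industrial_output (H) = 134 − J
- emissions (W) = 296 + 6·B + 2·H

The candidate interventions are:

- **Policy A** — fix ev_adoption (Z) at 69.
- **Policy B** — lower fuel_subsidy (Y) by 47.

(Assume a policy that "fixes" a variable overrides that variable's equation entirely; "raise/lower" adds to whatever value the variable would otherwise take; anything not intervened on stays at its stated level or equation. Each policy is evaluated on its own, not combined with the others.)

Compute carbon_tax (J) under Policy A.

-474

Policy A (Z := 69):
  Z = 69
  Y = 47
  B = 300 − 5·69 − 6·47 = -327
  J = 180 + 2·(-327) = -474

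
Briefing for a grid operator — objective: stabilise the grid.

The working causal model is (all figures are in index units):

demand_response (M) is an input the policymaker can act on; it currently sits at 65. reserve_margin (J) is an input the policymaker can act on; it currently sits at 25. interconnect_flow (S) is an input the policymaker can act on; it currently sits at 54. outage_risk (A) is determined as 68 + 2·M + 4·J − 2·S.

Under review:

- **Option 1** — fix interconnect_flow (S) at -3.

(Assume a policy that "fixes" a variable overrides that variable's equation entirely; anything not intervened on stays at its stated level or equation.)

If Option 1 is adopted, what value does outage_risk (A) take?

Option 1 (S := -3):
  M = 65
  J = 25
  S = -3
  A = 68 + 2·65 + 4·25 − 2·(-3) = 304

304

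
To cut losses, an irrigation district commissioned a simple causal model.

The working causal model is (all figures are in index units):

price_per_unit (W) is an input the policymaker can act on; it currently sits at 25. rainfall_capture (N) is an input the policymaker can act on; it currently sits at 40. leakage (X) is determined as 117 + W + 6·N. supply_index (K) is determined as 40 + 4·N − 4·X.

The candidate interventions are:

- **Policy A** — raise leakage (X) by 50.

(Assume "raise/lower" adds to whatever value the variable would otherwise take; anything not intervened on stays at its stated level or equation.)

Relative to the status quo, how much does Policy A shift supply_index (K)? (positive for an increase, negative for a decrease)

Baseline:
  W = 25
  N = 40
  X = 117 + 25 + 6·40 = 382
  K = 40 + 4·40 − 4·382 = -1328
Policy A (X + 50):
  W = 25
  N = 40
  X = 117 + 25 + 6·40 (+50 from intervention) = 432
  K = 40 + 4·40 − 4·432 = -1528
Change in K: -1528 − (-1328) = -200

-200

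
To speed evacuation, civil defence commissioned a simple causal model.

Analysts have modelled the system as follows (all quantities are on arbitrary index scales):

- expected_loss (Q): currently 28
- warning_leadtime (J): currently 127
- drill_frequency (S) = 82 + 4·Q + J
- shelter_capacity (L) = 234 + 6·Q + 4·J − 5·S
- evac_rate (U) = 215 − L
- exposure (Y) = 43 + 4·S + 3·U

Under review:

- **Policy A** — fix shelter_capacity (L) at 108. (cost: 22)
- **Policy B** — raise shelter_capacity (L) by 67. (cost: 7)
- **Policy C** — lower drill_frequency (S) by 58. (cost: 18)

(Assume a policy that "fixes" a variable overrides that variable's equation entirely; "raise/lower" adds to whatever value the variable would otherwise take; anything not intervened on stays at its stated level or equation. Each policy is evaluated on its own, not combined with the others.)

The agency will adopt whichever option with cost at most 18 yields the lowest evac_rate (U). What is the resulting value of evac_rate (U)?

Policy B (L + 67):
  Q = 28
  J = 127
  S = 82 + 4·28 + 127 = 321
  L = 234 + 6·28 + 4·127 − 5·321 (+67 from intervention) = -628
  U = 215 − (-628) = 843
Policy C (S − 58):
  Q = 28
  J = 127
  S = 82 + 4·28 + 127 (−58 from intervention) = 263
  L = 234 + 6·28 + 4·127 − 5·263 = -405
  U = 215 − (-405) = 620
Comparing — Policy B: U=843, Policy C: U=620. Lowest is 620 (Policy C).

620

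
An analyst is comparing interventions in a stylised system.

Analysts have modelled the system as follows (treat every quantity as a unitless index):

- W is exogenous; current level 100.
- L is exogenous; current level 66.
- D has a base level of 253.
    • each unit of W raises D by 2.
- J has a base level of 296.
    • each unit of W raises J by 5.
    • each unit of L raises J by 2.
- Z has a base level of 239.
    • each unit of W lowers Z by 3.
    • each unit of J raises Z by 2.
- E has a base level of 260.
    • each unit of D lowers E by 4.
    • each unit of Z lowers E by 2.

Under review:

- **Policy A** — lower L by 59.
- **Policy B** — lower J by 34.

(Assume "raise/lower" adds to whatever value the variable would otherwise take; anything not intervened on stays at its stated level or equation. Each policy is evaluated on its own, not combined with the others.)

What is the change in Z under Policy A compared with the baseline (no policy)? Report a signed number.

-236

Baseline:
  W = 100
  L = 66
  J = 296 + 5·100 + 2·66 = 928
  Z = 239 − 3·100 + 2·928 = 1795
Policy A (L − 59):
  W = 100
  L = 66 − 59 = 7
  J = 296 + 5·100 + 2·7 = 810
  Z = 239 − 3·100 + 2·810 = 1559
Change in Z: 1559 − 1795 = -236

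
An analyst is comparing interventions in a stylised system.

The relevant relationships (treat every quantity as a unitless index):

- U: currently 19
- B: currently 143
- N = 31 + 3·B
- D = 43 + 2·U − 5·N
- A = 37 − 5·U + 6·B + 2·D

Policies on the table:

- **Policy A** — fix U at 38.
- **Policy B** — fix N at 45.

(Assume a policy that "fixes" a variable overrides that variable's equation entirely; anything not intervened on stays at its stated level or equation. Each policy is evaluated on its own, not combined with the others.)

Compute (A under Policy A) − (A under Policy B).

Policy A (U := 38):
  U = 38
  B = 143
  N = 31 + 3·143 = 460
  D = 43 + 2·38 − 5·460 = -2181
  A = 37 − 5·38 + 6·143 + 2·(-2181) = -3657
Policy B (N := 45):
  U = 19
  B = 143
  N = 45
  D = 43 + 2·19 − 5·45 = -144
  A = 37 − 5·19 + 6·143 + 2·(-144) = 512
A: -3657 − 512 = -4169

-4169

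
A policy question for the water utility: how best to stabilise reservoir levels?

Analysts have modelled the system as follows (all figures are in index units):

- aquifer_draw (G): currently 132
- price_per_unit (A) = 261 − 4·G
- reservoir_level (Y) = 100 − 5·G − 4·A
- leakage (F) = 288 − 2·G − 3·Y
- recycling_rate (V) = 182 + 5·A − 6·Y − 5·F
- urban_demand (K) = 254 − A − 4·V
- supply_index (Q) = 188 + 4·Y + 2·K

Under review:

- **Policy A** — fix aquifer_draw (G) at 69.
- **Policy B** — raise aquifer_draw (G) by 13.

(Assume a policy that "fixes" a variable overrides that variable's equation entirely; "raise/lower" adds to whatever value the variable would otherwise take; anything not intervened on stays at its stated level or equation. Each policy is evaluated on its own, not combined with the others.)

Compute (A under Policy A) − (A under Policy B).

304

Policy A (G := 69):
  G = 69
  A = 261 − 4·69 = -15
Policy B (G + 13):
  G = 132 + 13 = 145
  A = 261 − 4·145 = -319
A: -15 − (-319) = 304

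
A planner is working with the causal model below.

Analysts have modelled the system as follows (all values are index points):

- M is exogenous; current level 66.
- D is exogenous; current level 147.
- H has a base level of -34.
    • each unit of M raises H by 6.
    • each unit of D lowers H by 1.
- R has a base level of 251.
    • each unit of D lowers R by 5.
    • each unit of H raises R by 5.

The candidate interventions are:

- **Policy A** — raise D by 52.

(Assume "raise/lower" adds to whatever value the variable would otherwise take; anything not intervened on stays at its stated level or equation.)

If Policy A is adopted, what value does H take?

163

Policy A (D + 52):
  M = 66
  D = 147 + 52 = 199
  H = -34 + 6·66 − 199 = 163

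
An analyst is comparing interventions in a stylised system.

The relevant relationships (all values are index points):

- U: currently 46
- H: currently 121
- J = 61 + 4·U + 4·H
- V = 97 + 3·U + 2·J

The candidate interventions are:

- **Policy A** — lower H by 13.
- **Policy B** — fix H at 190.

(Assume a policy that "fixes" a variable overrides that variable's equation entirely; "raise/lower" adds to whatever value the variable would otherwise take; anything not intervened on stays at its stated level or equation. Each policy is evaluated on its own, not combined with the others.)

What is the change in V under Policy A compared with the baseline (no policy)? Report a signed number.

-104

Baseline:
  U = 46
  H = 121
  J = 61 + 4·46 + 4·121 = 729
  V = 97 + 3·46 + 2·729 = 1693
Policy A (H − 13):
  U = 46
  H = 121 − 13 = 108
  J = 61 + 4·46 + 4·108 = 677
  V = 97 + 3·46 + 2·677 = 1589
Change in V: 1589 − 1693 = -104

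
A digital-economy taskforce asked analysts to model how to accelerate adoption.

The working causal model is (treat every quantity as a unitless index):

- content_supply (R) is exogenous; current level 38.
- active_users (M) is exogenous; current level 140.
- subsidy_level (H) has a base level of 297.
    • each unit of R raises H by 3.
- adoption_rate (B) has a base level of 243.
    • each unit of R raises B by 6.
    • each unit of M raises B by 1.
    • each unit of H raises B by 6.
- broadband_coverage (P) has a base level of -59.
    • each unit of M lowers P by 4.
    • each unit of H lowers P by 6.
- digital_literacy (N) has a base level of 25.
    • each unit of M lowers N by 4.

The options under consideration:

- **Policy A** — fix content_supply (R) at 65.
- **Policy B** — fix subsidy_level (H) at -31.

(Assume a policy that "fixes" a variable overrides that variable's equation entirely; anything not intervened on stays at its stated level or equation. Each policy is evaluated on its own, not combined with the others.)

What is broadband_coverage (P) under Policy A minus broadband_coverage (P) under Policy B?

Policy A (R := 65):
  R = 65
  M = 140
  H = 297 + 3·65 = 492
  P = -59 − 4·140 − 6·492 = -3571
Policy B (H := -31):
  R = 38
  M = 140
  H = -31
  P = -59 − 4·140 − 6·(-31) = -433
P: -3571 − (-433) = -3138

-3138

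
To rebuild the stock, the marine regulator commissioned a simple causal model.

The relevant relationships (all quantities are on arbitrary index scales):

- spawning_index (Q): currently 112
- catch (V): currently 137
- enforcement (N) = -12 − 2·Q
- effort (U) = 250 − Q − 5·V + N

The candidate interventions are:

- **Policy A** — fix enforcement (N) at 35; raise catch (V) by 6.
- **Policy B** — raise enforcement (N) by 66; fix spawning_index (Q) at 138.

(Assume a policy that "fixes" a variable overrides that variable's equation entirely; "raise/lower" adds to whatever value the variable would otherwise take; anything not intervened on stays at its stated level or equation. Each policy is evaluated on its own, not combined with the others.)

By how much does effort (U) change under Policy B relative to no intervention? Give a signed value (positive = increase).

Baseline:
  Q = 112
  V = 137
  N = -12 − 2·112 = -236
  U = 250 − 112 − 5·137 + (-236) = -783
Policy B (N + 66, Q := 138):
  Q = 138
  V = 137
  N = -12 − 2·138 (+66 from intervention) = -222
  U = 250 − 138 − 5·137 + (-222) = -795
Change in U: -795 − (-783) = -12

-12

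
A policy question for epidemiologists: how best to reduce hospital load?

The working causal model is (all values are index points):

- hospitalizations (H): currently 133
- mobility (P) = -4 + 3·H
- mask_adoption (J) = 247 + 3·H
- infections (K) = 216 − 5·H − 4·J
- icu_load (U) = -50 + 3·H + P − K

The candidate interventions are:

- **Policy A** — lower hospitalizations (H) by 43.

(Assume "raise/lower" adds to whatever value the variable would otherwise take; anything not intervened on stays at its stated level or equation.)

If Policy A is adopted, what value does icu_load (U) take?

Policy A (H − 43):
  H = 133 − 43 = 90
  P = -4 + 3·90 = 266
  J = 247 + 3·90 = 517
  K = 216 − 5·90 − 4·517 = -2302
  U = -50 + 3·90 + 266 − (-2302) = 2788

2788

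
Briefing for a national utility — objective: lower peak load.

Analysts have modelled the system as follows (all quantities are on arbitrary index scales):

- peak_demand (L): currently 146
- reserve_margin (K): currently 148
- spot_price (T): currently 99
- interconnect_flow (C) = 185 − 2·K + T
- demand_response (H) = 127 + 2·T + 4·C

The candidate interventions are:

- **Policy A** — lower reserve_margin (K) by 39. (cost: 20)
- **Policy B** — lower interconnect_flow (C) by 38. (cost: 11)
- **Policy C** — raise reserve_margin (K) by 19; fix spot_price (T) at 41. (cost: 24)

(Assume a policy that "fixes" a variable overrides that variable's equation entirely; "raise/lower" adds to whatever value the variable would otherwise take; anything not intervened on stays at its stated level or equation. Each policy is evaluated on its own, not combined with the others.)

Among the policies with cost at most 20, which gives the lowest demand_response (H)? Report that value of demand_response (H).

125

Policy A (K − 39):
  K = 148 − 39 = 109
  T = 99
  C = 185 − 2·109 + 99 = 66
  H = 127 + 2·99 + 4·66 = 589
Policy B (C − 38):
  K = 148
  T = 99
  C = 185 − 2·148 + 99 (−38 from intervention) = -50
  H = 127 + 2·99 + 4·(-50) = 125
Comparing — Policy A: H=589, Policy B: H=125. Lowest is 125 (Policy B).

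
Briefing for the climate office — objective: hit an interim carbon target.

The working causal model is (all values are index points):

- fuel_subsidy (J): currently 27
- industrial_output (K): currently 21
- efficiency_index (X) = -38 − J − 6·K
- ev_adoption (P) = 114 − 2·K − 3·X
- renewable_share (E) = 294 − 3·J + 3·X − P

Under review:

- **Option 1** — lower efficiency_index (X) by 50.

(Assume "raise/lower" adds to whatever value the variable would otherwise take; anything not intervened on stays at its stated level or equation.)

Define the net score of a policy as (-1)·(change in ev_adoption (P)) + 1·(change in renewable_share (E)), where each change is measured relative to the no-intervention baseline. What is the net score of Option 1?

Baseline:
  J = 27
  K = 21
  X = -38 − 27 − 6·21 = -191
  P = 114 − 2·21 − 3·(-191) = 645
  E = 294 − 3·27 + 3·(-191) − 645 = -1005
Option 1 (X − 50):
  J = 27
  K = 21
  X = -38 − 27 − 6·21 (−50 from intervention) = -241
  P = 114 − 2·21 − 3·(-241) = 795
  E = 294 − 3·27 + 3·(-241) − 795 = -1305
ΔP = 795 − 645 = 150; ΔE = -1305 − (-1005) = -300
Score = (-1)·150 + 1·(-300) = -450

-450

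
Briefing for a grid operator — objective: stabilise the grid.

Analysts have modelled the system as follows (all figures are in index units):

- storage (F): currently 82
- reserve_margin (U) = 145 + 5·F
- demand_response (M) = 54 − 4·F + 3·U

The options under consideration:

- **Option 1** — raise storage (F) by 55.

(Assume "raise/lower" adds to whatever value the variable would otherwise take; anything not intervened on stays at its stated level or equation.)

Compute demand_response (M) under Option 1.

Option 1 (F + 55):
  F = 82 + 55 = 137
  U = 145 + 5·137 = 830
  M = 54 − 4·137 + 3·830 = 1996

1996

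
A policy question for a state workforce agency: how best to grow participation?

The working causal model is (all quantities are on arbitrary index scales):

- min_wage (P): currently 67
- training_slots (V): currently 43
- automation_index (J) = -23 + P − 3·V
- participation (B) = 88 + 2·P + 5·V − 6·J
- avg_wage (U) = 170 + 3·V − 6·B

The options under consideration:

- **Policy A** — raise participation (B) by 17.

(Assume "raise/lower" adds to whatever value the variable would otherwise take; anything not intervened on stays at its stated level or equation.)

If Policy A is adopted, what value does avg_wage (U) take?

Policy A (B + 17):
  P = 67
  V = 43
  J = -23 + 67 − 3·43 = -85
  B = 88 + 2·67 + 5·43 − 6·(-85) (+17 from intervention) = 964
  U = 170 + 3·43 − 6·964 = -5485

-5485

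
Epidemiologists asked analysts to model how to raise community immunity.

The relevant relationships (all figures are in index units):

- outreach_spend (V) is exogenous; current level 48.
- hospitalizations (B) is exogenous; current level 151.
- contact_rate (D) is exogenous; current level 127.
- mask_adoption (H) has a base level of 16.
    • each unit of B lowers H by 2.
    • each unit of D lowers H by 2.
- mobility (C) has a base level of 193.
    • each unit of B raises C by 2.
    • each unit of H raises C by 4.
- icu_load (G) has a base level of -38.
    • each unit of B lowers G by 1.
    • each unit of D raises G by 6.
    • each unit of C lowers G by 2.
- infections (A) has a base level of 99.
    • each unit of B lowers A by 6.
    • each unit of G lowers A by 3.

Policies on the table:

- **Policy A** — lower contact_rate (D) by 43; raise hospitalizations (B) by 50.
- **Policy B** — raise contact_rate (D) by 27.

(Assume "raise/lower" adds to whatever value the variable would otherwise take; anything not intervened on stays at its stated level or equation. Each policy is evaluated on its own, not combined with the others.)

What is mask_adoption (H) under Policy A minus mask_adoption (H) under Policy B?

40

Policy A (D − 43, B + 50):
  B = 151 + 50 = 201
  D = 127 − 43 = 84
  H = 16 − 2·201 − 2·84 = -554
Policy B (D + 27):
  B = 151
  D = 127 + 27 = 154
  H = 16 − 2·151 − 2·154 = -594
H: -554 − (-594) = 40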